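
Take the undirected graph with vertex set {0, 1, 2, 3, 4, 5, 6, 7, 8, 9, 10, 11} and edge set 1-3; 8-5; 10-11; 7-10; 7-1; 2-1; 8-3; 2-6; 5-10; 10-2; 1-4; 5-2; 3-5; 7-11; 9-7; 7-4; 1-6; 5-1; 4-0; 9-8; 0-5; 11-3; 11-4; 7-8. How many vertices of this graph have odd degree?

0

Degrees: 0:2, 1:6, 2:4, 3:4, 4:4, 5:6, 6:2, 7:6, 8:4, 9:2, 10:4, 11:4
Odd-degree vertices: none.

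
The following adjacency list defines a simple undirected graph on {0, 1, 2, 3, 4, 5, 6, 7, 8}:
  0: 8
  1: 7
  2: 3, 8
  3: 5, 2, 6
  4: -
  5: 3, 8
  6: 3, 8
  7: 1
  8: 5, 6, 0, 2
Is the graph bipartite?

A valid 2-coloring puts {3, 4, 7, 8} on one side and {0, 1, 2, 5, 6} on the other; every edge crosses between the two sides.

Yes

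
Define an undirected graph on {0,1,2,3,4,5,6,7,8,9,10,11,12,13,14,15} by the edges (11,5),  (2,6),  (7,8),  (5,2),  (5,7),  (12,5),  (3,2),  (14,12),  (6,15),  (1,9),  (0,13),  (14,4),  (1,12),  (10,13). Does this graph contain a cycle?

The graph has 16 vertices, 14 edges, and 2 connected components.
A forest on 16 vertices with 2 components has exactly 14 edges, which matches — so no cycle.

No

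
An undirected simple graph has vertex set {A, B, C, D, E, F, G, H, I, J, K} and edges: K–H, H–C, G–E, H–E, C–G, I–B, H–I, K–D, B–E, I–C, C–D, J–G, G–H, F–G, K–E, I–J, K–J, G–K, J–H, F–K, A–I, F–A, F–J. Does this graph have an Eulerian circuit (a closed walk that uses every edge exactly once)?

Degrees: A:2, B:2, C:4, D:2, E:4, F:4, G:6, H:6, I:5, J:5, K:6
Vertices with odd degree: I, J. An Eulerian circuit requires all degrees even.

No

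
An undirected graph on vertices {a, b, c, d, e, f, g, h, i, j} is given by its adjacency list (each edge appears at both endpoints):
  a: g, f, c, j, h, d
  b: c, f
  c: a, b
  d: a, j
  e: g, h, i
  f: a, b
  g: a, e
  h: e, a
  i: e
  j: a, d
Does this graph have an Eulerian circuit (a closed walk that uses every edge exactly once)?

No

Degrees: a:6, b:2, c:2, d:2, e:3, f:2, g:2, h:2, i:1, j:2
Vertices with odd degree: e, i. An Eulerian circuit requires all degrees even.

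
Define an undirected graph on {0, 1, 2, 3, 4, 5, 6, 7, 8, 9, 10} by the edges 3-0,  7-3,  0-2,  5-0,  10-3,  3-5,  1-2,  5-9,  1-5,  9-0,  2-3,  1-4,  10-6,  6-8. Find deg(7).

Neighbors of 7: 3.

1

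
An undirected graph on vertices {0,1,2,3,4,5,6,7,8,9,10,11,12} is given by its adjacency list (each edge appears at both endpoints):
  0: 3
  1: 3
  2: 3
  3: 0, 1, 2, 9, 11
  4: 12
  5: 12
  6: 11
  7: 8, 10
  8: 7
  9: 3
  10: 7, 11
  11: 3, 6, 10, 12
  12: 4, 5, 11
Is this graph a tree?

Yes

|V| = 13, |E| = 12.
It is connected with exactly 12 edges, hence acyclic — it is a tree.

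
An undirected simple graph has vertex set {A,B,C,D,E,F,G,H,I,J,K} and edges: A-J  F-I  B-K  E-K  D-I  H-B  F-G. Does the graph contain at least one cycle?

No

The graph has 11 vertices, 7 edges, and 4 connected components.
Since 7 = 11 - 4, the graph is a forest and contains no cycle.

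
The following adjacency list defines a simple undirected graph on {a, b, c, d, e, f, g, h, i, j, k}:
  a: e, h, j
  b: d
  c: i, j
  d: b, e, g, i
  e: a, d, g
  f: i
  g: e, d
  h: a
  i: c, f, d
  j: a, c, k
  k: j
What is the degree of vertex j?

Neighbors of j: a, c, k.

3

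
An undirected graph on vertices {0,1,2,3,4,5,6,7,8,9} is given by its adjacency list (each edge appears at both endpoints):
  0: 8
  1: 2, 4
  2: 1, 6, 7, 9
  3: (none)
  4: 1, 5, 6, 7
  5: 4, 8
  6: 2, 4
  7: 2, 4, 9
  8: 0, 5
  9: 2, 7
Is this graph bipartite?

The cycle 2-7-9-2 has length 3, which is odd, so the graph is not bipartite.

No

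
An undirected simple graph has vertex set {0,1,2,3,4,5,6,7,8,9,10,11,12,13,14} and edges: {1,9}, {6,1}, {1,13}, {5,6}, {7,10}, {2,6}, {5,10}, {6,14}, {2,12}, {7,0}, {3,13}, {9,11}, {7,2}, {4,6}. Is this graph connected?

No

Component: {8}
Component: {0, 1, 2, 3, 4, 5, 6, 7, 9, 10, 11, 12, 13, 14}
No edge joins these 2 groups, so the graph is disconnected.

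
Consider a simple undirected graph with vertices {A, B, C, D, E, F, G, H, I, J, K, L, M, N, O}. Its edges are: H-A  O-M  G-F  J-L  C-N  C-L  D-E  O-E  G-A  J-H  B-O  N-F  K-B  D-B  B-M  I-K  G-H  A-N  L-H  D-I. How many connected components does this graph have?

2

Component: {B, D, E, I, K, M, O}
Component: {A, C, F, G, H, J, L, N}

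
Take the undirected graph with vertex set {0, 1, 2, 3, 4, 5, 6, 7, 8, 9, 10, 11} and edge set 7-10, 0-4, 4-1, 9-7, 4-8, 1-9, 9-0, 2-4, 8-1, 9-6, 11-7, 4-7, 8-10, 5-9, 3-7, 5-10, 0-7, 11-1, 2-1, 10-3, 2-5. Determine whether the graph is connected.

Yes

Starting from 0 and exploring outward reaches every vertex (0, 9, 4, 7, 6, 5, 1, 8, 2, 11, 3, 10); the graph is connected.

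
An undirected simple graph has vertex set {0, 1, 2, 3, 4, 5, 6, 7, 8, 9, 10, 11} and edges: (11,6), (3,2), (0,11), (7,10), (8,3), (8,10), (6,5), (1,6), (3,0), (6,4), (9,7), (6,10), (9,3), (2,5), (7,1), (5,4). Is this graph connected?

Yes

A breadth-first search from 0 visits 0, 3, 11, 8, 9, 2, 6, 10, 7, 5, 1, 4 — all 12 vertices — so the graph is connected.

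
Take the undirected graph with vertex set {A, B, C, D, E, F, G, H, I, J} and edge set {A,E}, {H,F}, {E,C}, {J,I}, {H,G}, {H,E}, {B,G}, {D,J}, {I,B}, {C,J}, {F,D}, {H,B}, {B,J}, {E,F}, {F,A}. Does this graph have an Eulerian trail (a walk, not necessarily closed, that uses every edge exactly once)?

Degrees: A:2, B:4, C:2, D:2, E:4, F:4, G:2, H:4, I:2, J:4
Odd-degree vertices: none (0 total).
With 0 odd-degree vertices and all edges in one connected piece, an Eulerian trail exists.

Yes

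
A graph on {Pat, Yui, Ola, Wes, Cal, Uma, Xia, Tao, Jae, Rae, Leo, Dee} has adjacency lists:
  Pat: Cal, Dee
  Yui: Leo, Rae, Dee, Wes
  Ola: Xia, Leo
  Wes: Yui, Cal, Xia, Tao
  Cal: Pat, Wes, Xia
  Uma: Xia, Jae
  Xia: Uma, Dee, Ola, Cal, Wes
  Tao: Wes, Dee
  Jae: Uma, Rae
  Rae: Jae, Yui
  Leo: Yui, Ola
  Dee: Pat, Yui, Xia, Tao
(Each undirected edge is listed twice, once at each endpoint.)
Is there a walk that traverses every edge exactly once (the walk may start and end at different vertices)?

Yes

Degrees: Pat:2, Yui:4, Ola:2, Wes:4, Cal:3, Uma:2, Xia:5, Tao:2, Jae:2, Rae:2, Leo:2, Dee:4
Odd-degree vertices: Cal, Xia (2 total).
With 2 odd-degree vertices and all edges in one connected piece, an Eulerian trail exists (from Cal to Xia).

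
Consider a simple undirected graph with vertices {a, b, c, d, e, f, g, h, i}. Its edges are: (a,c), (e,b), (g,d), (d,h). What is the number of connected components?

Component: {f}
Component: {i}
Component: {a, c}
Component: {b, e}
Component: {d, g, h}

5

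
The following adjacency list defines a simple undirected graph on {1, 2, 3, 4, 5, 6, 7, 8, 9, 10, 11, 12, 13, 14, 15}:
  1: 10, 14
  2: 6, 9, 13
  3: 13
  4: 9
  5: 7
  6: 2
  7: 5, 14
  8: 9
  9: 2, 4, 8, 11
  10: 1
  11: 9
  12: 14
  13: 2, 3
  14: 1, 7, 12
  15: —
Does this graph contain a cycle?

No

The graph has 15 vertices, 12 edges, and 3 connected components.
A forest on 15 vertices with 3 components has exactly 12 edges, which matches — so no cycle.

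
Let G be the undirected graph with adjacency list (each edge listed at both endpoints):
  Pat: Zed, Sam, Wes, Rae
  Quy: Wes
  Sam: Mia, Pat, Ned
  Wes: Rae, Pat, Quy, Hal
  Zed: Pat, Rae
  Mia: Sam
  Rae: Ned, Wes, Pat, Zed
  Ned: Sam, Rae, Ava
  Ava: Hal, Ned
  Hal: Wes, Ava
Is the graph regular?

Degrees: Pat:4, Quy:1, Sam:3, Wes:4, Zed:2, Mia:1, Rae:4, Ned:3, Ava:2, Hal:2
Degrees are not all equal (e.g. deg(Quy)=1 but deg(Pat)=4); not regular.

No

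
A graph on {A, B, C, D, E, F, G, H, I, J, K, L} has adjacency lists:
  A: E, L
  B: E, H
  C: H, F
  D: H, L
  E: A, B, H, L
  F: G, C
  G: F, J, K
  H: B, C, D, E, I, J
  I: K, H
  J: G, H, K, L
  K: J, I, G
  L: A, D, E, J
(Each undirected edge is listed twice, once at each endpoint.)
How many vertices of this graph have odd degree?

2

Degrees: A:2, B:2, C:2, D:2, E:4, F:2, G:3, H:6, I:2, J:4, K:3, L:4
Odd-degree vertices: G, K.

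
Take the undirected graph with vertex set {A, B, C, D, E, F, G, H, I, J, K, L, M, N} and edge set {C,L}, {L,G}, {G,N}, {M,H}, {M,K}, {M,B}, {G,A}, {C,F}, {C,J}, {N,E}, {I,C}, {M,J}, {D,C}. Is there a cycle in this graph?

|V| = 14, |E| = 13, number of components = 1.
A forest on 14 vertices with 1 component has exactly 13 edges, which matches — so no cycle.

No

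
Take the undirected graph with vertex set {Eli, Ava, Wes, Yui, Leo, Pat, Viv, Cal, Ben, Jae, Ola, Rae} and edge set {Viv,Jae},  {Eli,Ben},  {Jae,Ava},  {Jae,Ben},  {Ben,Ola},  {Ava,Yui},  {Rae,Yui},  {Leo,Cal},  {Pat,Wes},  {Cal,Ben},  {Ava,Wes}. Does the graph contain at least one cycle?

The graph has 12 vertices, 11 edges, and 1 connected component.
A forest on 12 vertices with 1 component has exactly 11 edges, which matches — so no cycle.

No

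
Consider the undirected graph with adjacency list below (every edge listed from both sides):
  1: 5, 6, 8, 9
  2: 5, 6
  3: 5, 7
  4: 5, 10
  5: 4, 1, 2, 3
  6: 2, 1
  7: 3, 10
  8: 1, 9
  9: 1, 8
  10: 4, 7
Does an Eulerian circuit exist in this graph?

Yes

Degrees: 1:4, 2:2, 3:2, 4:2, 5:4, 6:2, 7:2, 8:2, 9:2, 10:2
All degrees are even and the non-isolated vertices are connected — an Eulerian circuit exists.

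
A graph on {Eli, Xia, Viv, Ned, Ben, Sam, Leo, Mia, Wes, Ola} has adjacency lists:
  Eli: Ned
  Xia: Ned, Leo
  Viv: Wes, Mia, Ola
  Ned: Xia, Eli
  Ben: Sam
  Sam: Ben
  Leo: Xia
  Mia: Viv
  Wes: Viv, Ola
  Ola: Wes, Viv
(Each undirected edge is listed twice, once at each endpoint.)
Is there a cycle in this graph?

|V| = 10, |E| = 8, number of components = 3.
One cycle is Viv-Ola-Wes-Viv.

Yes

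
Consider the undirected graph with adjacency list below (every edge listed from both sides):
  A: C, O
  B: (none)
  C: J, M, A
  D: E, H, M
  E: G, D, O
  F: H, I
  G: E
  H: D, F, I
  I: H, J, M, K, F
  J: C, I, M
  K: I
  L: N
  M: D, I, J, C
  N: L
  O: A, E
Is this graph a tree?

The graph has 15 vertices and 17 edges.
It splits into 3 components, so it cannot be a tree.

No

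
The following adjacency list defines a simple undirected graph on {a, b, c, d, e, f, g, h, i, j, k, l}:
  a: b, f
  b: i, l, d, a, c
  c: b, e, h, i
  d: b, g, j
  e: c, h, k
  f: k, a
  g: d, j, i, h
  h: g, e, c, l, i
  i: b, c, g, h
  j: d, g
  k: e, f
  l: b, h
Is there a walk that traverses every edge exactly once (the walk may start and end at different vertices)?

No

Degrees: a:2, b:5, c:4, d:3, e:3, f:2, g:4, h:5, i:4, j:2, k:2, l:2
Odd-degree vertices: b, d, e, h (4 total).
An Eulerian trail requires 0 or 2 odd-degree vertices; here there are 4.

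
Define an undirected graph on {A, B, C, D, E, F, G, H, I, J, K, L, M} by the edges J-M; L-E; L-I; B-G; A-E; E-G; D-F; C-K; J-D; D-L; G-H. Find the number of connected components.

2

Component: {C, K}
Component: {A, B, D, E, F, G, H, I, J, L, M}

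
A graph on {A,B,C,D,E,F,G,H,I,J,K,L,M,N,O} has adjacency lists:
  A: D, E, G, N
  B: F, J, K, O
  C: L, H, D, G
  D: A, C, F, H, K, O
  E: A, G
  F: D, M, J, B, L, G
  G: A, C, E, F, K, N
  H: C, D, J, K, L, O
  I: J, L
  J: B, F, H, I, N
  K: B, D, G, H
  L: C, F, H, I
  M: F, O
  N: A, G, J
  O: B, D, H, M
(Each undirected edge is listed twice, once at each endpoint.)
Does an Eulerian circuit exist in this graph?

Degrees: A:4, B:4, C:4, D:6, E:2, F:6, G:6, H:6, I:2, J:5, K:4, L:4, M:2, N:3, O:4
Vertices with odd degree: J, N. An Eulerian circuit requires all degrees even.

No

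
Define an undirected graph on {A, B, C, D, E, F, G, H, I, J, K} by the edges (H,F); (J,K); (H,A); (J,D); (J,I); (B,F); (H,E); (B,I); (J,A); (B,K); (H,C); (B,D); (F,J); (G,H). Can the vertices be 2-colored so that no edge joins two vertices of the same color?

Yes

A valid 2-coloring puts {B, H, J} on one side and {A, C, D, E, F, G, I, K} on the other; every edge crosses between the two sides.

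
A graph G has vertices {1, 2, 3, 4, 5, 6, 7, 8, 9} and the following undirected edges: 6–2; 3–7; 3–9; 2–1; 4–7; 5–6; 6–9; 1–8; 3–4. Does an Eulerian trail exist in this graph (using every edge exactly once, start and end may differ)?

No

Degrees: 1:2, 2:2, 3:3, 4:2, 5:1, 6:3, 7:2, 8:1, 9:2
Odd-degree vertices: 3, 5, 6, 8 (4 total).
With 4 odd-degree vertices (more than two), no single trail can use every edge.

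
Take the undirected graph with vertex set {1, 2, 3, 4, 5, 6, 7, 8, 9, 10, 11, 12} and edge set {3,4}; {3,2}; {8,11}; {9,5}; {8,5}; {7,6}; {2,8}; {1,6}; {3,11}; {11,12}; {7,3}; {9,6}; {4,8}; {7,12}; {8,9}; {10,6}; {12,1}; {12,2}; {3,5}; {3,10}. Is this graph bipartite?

The cycle 5-9-8-5 has length 3, which is odd, so the graph is not bipartite.

No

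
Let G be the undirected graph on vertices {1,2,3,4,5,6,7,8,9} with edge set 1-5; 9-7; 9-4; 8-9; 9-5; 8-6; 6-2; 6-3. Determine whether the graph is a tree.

Yes

The graph has 9 vertices and 8 edges.
Connected and |E| = |V| - 1, which characterizes a tree.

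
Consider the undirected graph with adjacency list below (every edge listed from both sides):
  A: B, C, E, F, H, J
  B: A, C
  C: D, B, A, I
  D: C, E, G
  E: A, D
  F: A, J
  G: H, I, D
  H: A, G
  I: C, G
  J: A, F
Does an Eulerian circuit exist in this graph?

Degrees: A:6, B:2, C:4, D:3, E:2, F:2, G:3, H:2, I:2, J:2
Vertices with odd degree: D, G. An Eulerian circuit requires all degrees even.

No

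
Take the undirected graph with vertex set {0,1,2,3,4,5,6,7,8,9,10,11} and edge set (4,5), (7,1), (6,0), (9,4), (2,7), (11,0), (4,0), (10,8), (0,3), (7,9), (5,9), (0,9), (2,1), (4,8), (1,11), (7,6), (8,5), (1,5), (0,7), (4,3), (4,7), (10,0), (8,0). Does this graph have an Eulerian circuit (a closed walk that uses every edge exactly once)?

Yes

Degrees: 0:8, 1:4, 2:2, 3:2, 4:6, 5:4, 6:2, 7:6, 8:4, 9:4, 10:2, 11:2
Every vertex has even degree and the edges form a single connected piece, so an Eulerian circuit exists.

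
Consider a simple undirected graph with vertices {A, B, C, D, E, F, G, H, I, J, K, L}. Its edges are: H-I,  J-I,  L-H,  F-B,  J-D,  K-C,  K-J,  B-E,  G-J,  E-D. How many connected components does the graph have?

Component: {A}
Component: {B, C, D, E, F, G, H, I, J, K, L}

2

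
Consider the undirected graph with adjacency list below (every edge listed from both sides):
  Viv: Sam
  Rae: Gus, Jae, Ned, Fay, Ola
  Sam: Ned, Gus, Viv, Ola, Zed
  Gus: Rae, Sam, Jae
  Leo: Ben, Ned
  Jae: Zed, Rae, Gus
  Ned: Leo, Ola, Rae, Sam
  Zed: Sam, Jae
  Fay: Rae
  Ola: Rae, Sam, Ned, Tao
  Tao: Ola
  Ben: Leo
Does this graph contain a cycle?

Yes

The graph has 12 vertices, 16 edges, and 1 connected component.
One cycle is Sam-Gus-Rae-Ola-Ned-Sam.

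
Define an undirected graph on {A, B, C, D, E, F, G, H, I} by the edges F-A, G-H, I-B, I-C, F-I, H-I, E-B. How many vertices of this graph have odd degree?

Degrees: A:1, B:2, C:1, D:0, E:1, F:2, G:1, H:2, I:4
Odd-degree vertices: A, C, E, G.

4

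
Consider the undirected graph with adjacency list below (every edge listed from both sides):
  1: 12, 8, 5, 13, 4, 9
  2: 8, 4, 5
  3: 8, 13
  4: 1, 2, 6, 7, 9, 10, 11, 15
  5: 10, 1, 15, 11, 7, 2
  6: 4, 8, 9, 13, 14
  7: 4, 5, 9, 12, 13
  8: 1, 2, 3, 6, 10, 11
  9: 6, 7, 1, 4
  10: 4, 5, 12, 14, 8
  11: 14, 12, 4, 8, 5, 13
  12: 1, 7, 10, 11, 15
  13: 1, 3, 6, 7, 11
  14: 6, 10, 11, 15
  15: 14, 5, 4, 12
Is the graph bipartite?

The cycle 4-9-7-4 has length 3, which is odd, so the graph is not bipartite.

No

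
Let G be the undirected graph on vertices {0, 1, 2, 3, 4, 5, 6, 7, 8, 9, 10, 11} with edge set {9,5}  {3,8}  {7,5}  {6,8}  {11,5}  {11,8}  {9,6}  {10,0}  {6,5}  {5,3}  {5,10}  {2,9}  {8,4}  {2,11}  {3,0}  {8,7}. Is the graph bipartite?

No

5-9-6-5 is an odd cycle (length 3), and a bipartite graph can contain only even cycles.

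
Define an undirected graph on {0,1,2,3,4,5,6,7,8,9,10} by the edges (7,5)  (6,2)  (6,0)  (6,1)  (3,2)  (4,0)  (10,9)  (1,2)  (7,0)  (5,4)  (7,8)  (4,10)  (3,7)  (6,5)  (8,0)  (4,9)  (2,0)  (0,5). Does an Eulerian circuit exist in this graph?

Yes

Degrees: 0:6, 1:2, 2:4, 3:2, 4:4, 5:4, 6:4, 7:4, 8:2, 9:2, 10:2
All degrees are even and the non-isolated vertices are connected — an Eulerian circuit exists.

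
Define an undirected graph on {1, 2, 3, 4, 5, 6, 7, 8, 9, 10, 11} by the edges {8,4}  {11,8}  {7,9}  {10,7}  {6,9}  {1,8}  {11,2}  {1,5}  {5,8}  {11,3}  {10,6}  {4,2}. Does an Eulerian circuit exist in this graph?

No

Degrees: 1:2, 2:2, 3:1, 4:2, 5:2, 6:2, 7:2, 8:4, 9:2, 10:2, 11:3
Vertices with odd degree: 3, 11. An Eulerian circuit requires all degrees even.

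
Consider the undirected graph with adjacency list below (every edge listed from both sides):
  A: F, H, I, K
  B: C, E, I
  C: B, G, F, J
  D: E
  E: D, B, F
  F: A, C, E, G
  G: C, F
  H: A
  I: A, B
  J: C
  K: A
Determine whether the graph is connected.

A breadth-first search from A visits A, F, I, K, H, C, E, G, B, J, D — all 11 vertices — so the graph is connected.

Yes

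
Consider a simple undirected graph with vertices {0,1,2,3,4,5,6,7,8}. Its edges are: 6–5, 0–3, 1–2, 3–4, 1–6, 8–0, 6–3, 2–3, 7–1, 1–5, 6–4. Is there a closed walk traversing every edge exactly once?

Degrees: 0:2, 1:4, 2:2, 3:4, 4:2, 5:2, 6:4, 7:1, 8:1
7, 8 have odd degree; an Eulerian circuit needs every degree to be even, so none exists.

No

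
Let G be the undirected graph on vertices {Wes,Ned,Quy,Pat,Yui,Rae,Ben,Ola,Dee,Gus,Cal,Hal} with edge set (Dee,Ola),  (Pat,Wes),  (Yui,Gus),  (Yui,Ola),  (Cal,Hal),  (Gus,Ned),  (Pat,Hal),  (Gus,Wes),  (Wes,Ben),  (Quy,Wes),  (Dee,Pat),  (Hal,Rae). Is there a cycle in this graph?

Yes

|V| = 12, |E| = 12, number of components = 1.
One cycle is Wes-Pat-Dee-Ola-Yui-Gus-Wes.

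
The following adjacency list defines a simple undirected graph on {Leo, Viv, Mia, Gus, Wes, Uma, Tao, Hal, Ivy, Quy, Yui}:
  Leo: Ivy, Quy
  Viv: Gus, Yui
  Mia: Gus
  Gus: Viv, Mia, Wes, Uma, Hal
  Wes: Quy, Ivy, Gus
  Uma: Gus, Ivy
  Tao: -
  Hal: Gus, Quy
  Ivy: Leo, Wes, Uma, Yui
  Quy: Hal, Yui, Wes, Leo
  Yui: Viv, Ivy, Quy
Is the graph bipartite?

Quy-Hal-Gus-Viv-Yui-Quy is an odd cycle (length 5), and a bipartite graph can contain only even cycles.

No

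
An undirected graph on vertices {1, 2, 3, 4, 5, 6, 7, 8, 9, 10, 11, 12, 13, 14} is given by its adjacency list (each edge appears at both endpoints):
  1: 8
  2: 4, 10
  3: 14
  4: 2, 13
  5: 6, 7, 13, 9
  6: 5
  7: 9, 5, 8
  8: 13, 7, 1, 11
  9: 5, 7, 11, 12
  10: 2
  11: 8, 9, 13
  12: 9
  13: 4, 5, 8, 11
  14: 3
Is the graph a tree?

The graph has 14 vertices and 16 edges.
It is not connected, so it is not a tree.

No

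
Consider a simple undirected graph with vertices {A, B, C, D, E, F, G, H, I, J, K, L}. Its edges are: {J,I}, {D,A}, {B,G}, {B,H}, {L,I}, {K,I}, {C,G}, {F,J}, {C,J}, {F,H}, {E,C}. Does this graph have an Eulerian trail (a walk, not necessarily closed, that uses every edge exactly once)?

No

Degrees: A:1, B:2, C:3, D:1, E:1, F:2, G:2, H:2, I:3, J:3, K:1, L:1
Odd-degree vertices: A, C, D, E, I, J, K, L (8 total).
With 8 odd-degree vertices (more than two), no single trail can use every edge.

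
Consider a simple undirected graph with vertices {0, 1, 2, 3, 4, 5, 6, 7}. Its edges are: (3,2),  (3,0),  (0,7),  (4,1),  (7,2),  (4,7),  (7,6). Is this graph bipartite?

Yes

A valid 2-coloring puts {1, 3, 5, 7} on one side and {0, 2, 4, 6} on the other; every edge crosses between the two sides.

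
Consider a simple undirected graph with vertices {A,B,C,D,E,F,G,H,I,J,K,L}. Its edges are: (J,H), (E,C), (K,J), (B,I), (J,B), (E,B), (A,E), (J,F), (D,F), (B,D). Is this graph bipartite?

Yes

Partition the vertices as {D, E, G, I, J, L} vs {A, B, C, F, H, K}. Each listed edge has one endpoint in each part, so the graph is bipartite.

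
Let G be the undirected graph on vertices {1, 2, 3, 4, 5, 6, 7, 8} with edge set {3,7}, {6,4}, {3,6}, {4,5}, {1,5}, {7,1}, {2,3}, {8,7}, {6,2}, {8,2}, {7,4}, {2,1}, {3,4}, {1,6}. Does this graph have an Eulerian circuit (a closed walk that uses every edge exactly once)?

Degrees: 1:4, 2:4, 3:4, 4:4, 5:2, 6:4, 7:4, 8:2
All degrees are even and the non-isolated vertices are connected — an Eulerian circuit exists.

Yes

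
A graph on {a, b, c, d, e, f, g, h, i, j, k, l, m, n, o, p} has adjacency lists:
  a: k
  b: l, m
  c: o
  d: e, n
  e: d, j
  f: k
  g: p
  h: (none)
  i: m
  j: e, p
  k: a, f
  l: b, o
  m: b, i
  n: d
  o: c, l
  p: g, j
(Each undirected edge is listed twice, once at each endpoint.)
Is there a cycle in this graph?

No

The graph has 16 vertices, 12 edges, and 4 connected components.
A forest on 16 vertices with 4 components has exactly 12 edges, which matches — so no cycle.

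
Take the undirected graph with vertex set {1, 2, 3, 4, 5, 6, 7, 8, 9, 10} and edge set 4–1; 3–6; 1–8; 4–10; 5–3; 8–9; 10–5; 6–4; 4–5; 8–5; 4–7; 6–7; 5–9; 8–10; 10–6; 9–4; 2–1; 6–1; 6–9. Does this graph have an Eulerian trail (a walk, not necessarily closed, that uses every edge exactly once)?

Yes

Degrees: 1:4, 2:1, 3:2, 4:6, 5:5, 6:6, 7:2, 8:4, 9:4, 10:4
Odd-degree vertices: 2, 5 (2 total).
The non-isolated vertices are connected and exactly 2 have odd degree, so an Eulerian trail exists (from 2 to 5).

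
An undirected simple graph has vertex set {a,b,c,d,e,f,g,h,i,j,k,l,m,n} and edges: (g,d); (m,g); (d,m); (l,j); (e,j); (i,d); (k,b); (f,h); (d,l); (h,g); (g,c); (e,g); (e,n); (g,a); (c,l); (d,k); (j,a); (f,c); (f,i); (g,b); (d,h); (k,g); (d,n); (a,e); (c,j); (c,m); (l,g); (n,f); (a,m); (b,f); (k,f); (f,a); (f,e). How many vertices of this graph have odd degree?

Degrees: a:5, b:3, c:5, d:7, e:5, f:8, g:9, h:3, i:2, j:4, k:4, l:4, m:4, n:3
Odd-degree vertices: a, b, c, d, e, g, h, n.

8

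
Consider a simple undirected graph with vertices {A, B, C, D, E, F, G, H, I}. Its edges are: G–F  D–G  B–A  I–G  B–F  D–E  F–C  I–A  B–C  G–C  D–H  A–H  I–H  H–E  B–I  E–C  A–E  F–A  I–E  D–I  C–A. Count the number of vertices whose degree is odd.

2

Degrees: A:6, B:4, C:5, D:4, E:5, F:4, G:4, H:4, I:6
Odd-degree vertices: C, E.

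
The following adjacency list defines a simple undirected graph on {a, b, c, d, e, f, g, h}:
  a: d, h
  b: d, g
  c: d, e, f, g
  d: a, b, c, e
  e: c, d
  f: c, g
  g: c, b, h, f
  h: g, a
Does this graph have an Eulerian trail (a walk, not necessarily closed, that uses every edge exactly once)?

Yes

Degrees: a:2, b:2, c:4, d:4, e:2, f:2, g:4, h:2
Odd-degree vertices: none (0 total).
With 0 odd-degree vertices and all edges in one connected piece, an Eulerian trail exists.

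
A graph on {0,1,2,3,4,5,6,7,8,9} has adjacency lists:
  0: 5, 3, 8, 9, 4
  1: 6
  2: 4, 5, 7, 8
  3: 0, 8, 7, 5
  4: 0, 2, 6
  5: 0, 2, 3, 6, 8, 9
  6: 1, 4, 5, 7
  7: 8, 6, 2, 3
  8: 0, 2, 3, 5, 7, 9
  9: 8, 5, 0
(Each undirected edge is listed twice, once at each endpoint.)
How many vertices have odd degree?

4

Degrees: 0:5, 1:1, 2:4, 3:4, 4:3, 5:6, 6:4, 7:4, 8:6, 9:3
Odd-degree vertices: 0, 1, 4, 9.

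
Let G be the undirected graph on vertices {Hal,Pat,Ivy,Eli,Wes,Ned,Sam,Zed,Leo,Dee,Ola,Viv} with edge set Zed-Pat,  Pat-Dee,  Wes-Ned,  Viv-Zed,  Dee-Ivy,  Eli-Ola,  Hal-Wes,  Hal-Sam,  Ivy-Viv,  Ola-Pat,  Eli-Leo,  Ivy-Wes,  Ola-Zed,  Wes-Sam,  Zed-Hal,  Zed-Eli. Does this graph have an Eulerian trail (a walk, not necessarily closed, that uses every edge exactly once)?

No

Degrees: Hal:3, Pat:3, Ivy:3, Eli:3, Wes:4, Ned:1, Sam:2, Zed:5, Leo:1, Dee:2, Ola:3, Viv:2
Odd-degree vertices: Hal, Pat, Ivy, Eli, Ned, Zed, Leo, Ola (8 total).
With 8 odd-degree vertices (more than two), no single trail can use every edge.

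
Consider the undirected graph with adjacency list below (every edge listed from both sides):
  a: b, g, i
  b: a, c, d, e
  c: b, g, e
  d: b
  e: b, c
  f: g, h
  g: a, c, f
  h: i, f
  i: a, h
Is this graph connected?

Yes

A breadth-first search from a visits a, b, g, i, d, c, e, f, h — all 9 vertices — so the graph is connected.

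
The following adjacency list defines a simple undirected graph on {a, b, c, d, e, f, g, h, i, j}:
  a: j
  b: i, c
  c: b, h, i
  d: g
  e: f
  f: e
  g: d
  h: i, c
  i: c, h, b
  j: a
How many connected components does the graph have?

4

Component: {a, j}
Component: {d, g}
Component: {e, f}
Component: {b, c, h, i}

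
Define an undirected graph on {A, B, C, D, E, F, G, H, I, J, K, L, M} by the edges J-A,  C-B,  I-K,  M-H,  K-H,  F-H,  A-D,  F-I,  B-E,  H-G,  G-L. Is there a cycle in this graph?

Yes

The graph has 13 vertices, 11 edges, and 3 connected components.
One cycle is F-H-K-I-F.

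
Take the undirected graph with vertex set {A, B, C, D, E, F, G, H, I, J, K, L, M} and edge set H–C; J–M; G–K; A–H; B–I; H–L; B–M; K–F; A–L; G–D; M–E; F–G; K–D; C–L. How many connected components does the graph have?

3

Component: {A, C, H, L}
Component: {D, F, G, K}
Component: {B, E, I, J, M}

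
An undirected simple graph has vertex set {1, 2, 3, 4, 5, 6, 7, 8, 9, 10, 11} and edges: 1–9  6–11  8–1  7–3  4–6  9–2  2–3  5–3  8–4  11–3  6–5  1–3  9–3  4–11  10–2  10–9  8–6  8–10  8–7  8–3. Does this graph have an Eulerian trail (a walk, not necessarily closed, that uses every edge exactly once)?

Degrees: 1:3, 2:3, 3:7, 4:3, 5:2, 6:4, 7:2, 8:6, 9:4, 10:3, 11:3
Odd-degree vertices: 1, 2, 3, 4, 10, 11 (6 total).
An Eulerian trail requires 0 or 2 odd-degree vertices; here there are 6.

No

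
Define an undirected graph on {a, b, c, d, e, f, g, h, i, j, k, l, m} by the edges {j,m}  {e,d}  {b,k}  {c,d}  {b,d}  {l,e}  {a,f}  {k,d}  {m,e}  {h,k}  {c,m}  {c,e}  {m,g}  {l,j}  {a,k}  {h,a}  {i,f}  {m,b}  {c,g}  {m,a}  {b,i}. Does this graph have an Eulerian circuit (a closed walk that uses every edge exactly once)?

Degrees: a:4, b:4, c:4, d:4, e:4, f:2, g:2, h:2, i:2, j:2, k:4, l:2, m:6
All degrees are even and the non-isolated vertices are connected — an Eulerian circuit exists.

Yes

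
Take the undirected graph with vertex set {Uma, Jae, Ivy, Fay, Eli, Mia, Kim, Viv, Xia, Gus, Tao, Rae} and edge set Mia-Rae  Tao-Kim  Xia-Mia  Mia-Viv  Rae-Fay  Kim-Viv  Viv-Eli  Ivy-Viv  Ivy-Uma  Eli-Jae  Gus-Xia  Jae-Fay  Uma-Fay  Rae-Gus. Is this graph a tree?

No

The graph has 12 vertices and 14 edges.
Connected but with 14 > 11 edges, so it has a cycle and is not a tree.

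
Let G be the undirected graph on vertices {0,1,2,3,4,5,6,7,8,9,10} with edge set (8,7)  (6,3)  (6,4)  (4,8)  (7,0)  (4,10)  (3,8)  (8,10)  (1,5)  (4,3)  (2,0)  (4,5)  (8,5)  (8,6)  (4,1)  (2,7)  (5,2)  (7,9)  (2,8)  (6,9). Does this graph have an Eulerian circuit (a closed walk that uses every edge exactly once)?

Degrees: 0:2, 1:2, 2:4, 3:3, 4:6, 5:4, 6:4, 7:4, 8:7, 9:2, 10:2
Vertices with odd degree: 3, 8. An Eulerian circuit requires all degrees even.

No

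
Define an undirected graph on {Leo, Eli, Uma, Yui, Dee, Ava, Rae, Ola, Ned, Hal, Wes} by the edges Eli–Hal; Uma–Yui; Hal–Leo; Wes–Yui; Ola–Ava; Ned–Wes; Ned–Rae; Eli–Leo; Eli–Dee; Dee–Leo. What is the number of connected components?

Component: {Ava, Ola}
Component: {Leo, Eli, Dee, Hal}
Component: {Uma, Yui, Rae, Ned, Wes}

3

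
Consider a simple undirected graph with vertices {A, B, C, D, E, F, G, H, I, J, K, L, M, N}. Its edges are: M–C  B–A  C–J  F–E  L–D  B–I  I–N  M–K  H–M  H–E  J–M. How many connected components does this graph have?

4

Component: {G}
Component: {D, L}
Component: {A, B, I, N}
Component: {C, E, F, H, J, K, M}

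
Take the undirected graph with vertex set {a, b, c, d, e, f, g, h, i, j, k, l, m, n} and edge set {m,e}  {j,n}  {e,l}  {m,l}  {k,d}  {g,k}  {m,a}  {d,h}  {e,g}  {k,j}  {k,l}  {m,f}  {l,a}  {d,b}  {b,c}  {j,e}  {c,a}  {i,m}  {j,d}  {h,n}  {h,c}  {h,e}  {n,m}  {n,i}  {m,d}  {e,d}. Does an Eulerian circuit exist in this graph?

Degrees: a:3, b:2, c:3, d:6, e:6, f:1, g:2, h:4, i:2, j:4, k:4, l:4, m:7, n:4
a, c, f, m have odd degree; an Eulerian circuit needs every degree to be even, so none exists.

No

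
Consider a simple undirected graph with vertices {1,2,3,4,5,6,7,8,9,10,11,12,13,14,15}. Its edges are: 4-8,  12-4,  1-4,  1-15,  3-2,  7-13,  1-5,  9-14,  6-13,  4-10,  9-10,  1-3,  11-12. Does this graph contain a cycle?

No

|V| = 15, |E| = 13, number of components = 2.
A forest on 15 vertices with 2 components has exactly 13 edges, which matches — so no cycle.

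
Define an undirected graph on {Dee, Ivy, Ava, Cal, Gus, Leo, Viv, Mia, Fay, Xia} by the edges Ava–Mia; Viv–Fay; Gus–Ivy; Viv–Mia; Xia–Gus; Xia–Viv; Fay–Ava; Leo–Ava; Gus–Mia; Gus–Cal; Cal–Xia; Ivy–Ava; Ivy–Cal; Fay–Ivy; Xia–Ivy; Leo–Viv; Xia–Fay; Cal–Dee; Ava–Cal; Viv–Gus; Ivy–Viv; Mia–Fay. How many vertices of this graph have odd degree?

Degrees: Dee:1, Ivy:6, Ava:5, Cal:5, Gus:5, Leo:2, Viv:6, Mia:4, Fay:5, Xia:5
Odd-degree vertices: Dee, Ava, Cal, Gus, Fay, Xia.

6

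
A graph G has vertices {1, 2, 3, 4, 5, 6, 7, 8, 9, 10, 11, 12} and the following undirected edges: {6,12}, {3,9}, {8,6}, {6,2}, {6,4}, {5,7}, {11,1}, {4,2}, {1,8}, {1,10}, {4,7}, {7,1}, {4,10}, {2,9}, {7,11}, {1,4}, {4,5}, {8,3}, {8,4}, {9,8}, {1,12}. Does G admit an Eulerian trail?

No

Degrees: 1:6, 2:3, 3:2, 4:7, 5:2, 6:4, 7:4, 8:5, 9:3, 10:2, 11:2, 12:2
Odd-degree vertices: 2, 4, 8, 9 (4 total).
With 4 odd-degree vertices (more than two), no single trail can use every edge.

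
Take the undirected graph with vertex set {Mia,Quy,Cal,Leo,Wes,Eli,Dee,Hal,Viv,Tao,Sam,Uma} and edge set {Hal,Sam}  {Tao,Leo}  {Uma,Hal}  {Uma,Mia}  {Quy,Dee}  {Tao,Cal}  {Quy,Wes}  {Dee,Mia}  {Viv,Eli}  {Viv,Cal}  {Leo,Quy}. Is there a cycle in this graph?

|V| = 12, |E| = 11, number of components = 1.
A forest on 12 vertices with 1 component has exactly 11 edges, which matches — so no cycle.

No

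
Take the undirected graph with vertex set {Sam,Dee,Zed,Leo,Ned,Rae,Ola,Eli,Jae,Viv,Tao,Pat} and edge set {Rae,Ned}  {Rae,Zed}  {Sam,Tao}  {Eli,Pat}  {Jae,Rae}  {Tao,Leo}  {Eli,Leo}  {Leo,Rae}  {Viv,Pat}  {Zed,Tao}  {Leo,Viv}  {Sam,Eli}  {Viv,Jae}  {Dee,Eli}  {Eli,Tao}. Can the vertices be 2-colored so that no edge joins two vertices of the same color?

No

Leo-Tao-Eli-Leo is an odd cycle (length 3), and a bipartite graph can contain only even cycles.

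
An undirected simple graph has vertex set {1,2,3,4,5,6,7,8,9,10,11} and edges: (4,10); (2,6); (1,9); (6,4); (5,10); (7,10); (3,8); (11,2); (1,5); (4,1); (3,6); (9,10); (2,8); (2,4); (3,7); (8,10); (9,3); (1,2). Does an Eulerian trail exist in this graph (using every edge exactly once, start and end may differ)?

Degrees: 1:4, 2:5, 3:4, 4:4, 5:2, 6:3, 7:2, 8:3, 9:3, 10:5, 11:1
Odd-degree vertices: 2, 6, 8, 9, 10, 11 (6 total).
With 6 odd-degree vertices (more than two), no single trail can use every edge.

No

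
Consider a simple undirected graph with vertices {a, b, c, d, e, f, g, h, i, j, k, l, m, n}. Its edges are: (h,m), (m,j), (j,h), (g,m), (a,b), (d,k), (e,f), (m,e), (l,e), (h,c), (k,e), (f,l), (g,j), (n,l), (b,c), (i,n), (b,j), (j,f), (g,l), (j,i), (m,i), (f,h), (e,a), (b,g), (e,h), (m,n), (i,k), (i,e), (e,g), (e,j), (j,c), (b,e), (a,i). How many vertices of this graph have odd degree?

8

Degrees: a:3, b:5, c:3, d:1, e:10, f:4, g:5, h:5, i:6, j:8, k:3, l:4, m:6, n:3
Odd-degree vertices: a, b, c, d, g, h, k, n.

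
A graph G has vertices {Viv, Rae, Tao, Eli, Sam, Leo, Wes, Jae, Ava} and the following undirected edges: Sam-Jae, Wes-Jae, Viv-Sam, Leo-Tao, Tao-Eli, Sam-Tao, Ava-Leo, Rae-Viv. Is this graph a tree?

Yes

The graph has 9 vertices and 8 edges.
It is connected with exactly 8 edges, hence acyclic — it is a tree.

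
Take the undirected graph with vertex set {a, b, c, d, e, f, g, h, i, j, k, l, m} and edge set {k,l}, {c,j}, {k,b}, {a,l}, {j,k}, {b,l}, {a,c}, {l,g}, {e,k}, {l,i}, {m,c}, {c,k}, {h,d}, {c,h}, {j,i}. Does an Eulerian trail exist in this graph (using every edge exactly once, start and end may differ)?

No

Degrees: a:2, b:2, c:5, d:1, e:1, f:0, g:1, h:2, i:2, j:3, k:5, l:5, m:1
Odd-degree vertices: c, d, e, g, j, k, l, m (8 total).
With 8 odd-degree vertices (more than two), no single trail can use every edge.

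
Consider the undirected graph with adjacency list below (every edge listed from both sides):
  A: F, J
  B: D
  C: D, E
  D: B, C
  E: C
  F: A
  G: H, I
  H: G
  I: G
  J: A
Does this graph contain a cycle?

|V| = 10, |E| = 7, number of components = 3.
A forest on 10 vertices with 3 components has exactly 7 edges, which matches — so no cycle.

No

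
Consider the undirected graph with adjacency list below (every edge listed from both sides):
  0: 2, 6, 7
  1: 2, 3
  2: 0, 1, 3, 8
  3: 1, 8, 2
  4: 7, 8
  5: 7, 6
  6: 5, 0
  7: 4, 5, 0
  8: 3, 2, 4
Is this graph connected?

A breadth-first search from 0 visits 0, 2, 6, 7, 1, 3, 8, 5, 4 — all 9 vertices — so the graph is connected.

Yes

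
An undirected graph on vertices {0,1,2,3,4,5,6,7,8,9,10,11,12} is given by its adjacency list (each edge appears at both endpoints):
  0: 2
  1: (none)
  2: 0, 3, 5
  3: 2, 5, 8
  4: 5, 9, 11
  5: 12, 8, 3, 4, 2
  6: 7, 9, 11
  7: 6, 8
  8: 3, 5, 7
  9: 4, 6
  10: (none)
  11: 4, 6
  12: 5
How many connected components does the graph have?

Component: {1}
Component: {10}
Component: {0, 2, 3, 4, 5, 6, 7, 8, 9, 11, 12}

3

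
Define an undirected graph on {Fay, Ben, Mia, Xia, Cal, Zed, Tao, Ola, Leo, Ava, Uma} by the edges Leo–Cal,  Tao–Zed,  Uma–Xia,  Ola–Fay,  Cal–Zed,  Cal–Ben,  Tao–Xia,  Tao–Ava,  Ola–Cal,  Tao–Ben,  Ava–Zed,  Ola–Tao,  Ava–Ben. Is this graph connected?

Component: {Mia}
Component: {Fay, Ben, Xia, Cal, Zed, Tao, Ola, Leo, Ava, Uma}
There are 2 separate components, so the graph is not connected.

No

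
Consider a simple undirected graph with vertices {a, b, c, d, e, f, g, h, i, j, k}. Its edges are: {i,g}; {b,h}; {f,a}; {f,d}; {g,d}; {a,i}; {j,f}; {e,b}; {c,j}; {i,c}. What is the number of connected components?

3

Component: {k}
Component: {b, e, h}
Component: {a, c, d, f, g, i, j}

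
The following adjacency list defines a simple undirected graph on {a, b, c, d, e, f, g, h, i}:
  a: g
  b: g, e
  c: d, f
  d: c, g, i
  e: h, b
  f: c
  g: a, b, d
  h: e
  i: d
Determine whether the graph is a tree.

Yes

|V| = 9, |E| = 8.
Connected and |E| = |V| - 1, which characterizes a tree.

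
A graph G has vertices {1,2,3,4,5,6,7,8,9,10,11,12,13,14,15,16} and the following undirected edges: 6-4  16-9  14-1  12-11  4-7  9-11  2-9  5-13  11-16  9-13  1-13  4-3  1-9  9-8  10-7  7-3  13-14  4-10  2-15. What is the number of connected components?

2

Component: {3, 4, 6, 7, 10}
Component: {1, 2, 5, 8, 9, 11, 12, 13, 14, 15, 16}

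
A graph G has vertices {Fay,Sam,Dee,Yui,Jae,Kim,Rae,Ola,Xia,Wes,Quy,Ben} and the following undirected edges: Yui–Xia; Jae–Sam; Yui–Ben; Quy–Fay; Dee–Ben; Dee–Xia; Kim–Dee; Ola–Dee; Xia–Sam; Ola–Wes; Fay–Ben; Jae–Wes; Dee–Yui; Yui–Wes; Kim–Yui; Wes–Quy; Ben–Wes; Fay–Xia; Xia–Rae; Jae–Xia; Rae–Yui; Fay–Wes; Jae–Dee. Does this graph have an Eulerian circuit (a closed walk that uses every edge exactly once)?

Yes

Degrees: Fay:4, Sam:2, Dee:6, Yui:6, Jae:4, Kim:2, Rae:2, Ola:2, Xia:6, Wes:6, Quy:2, Ben:4
Every vertex has even degree and the edges form a single connected piece, so an Eulerian circuit exists.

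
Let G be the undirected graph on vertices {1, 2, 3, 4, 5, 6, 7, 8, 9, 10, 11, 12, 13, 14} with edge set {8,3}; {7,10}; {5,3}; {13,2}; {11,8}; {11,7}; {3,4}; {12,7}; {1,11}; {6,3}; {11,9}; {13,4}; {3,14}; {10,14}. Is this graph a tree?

No

The graph has 14 vertices and 14 edges.
Connected but with 14 > 13 edges, so it has a cycle and is not a tree.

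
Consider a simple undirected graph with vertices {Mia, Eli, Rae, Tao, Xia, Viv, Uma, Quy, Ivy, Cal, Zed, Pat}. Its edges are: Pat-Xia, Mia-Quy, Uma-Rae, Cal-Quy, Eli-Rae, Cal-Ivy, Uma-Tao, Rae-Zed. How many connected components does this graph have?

4

Component: {Viv}
Component: {Xia, Pat}
Component: {Mia, Quy, Ivy, Cal}
Component: {Eli, Rae, Tao, Uma, Zed}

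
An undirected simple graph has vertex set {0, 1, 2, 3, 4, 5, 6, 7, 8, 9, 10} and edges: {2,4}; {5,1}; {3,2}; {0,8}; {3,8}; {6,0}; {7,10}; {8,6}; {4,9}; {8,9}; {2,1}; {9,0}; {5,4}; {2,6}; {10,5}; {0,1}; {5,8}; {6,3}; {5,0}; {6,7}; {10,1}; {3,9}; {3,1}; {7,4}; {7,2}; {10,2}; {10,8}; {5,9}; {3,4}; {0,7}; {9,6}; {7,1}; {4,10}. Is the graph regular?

Yes

Degrees: 0:6, 1:6, 2:6, 3:6, 4:6, 5:6, 6:6, 7:6, 8:6, 9:6, 10:6
All degrees equal 6; the graph is regular.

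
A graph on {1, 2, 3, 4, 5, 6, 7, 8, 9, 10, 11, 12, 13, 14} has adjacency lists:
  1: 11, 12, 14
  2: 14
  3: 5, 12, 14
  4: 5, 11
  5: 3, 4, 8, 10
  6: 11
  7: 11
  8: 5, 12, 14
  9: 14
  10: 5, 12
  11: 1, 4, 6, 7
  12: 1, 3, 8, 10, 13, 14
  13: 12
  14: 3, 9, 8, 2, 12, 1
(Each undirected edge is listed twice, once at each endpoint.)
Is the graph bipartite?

1-12-14-1 is an odd cycle (length 3), and a bipartite graph can contain only even cycles.

No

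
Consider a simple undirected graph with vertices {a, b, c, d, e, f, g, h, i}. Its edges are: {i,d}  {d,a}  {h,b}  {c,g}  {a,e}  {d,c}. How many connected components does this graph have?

3

Component: {f}
Component: {b, h}
Component: {a, c, d, e, g, i}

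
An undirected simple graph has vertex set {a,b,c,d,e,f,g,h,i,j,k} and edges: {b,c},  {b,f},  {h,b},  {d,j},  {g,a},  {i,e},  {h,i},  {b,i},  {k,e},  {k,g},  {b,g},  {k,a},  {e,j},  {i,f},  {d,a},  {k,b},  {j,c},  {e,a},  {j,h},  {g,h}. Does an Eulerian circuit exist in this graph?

Yes

Degrees: a:4, b:6, c:2, d:2, e:4, f:2, g:4, h:4, i:4, j:4, k:4
Every vertex has even degree and the edges form a single connected piece, so an Eulerian circuit exists.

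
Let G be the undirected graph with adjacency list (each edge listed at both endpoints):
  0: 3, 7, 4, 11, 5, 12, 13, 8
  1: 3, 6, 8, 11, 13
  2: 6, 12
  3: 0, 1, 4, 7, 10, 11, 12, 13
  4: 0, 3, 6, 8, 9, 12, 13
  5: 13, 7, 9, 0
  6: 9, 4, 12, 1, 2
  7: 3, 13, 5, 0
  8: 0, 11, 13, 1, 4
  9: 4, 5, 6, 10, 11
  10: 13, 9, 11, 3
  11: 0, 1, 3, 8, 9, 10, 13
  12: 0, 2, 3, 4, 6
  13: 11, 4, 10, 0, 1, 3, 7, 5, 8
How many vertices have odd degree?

Degrees: 0:8, 1:5, 2:2, 3:8, 4:7, 5:4, 6:5, 7:4, 8:5, 9:5, 10:4, 11:7, 12:5, 13:9
Odd-degree vertices: 1, 4, 6, 8, 9, 11, 12, 13.

8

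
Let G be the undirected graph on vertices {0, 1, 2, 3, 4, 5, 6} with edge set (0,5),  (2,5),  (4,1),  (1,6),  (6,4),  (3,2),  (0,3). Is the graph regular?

Degrees: 0:2, 1:2, 2:2, 3:2, 4:2, 5:2, 6:2
All degrees equal 2; the graph is regular.

Yes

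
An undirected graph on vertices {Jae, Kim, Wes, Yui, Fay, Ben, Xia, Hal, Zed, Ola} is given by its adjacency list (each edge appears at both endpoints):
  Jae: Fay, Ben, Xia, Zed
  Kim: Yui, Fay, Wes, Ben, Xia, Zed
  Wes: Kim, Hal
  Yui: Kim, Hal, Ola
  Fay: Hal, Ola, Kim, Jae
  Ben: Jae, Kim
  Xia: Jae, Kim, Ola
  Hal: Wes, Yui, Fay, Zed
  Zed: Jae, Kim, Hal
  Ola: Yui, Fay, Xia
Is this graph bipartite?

Yes

Color {Wes, Yui, Fay, Ben, Xia, Zed} black and {Jae, Kim, Hal, Ola} white. No edge joins two same-colored vertices, so the graph is bipartite.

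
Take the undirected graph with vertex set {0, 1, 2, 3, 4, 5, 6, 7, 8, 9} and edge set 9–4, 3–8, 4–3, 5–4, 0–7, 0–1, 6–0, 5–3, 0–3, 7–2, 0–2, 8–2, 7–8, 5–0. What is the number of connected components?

1

Component: {0, 1, 2, 3, 4, 5, 6, 7, 8, 9}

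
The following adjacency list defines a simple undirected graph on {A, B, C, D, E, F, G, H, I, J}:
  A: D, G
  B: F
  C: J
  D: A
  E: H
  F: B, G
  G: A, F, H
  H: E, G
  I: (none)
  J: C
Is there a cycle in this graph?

No

|V| = 10, |E| = 7, number of components = 3.
Since 7 = 10 - 3, the graph is a forest and contains no cycle.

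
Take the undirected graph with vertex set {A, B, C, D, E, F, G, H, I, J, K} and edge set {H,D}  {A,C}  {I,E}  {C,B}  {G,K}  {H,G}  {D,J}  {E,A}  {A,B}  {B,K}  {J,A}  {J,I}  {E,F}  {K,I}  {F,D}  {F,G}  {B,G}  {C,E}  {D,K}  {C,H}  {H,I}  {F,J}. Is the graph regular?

Yes

Degrees: A:4, B:4, C:4, D:4, E:4, F:4, G:4, H:4, I:4, J:4, K:4
All degrees equal 4; the graph is regular.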